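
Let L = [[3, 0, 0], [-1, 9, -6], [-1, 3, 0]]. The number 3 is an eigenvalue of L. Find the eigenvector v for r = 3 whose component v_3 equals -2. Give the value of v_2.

L − 3I = [[0, 0, 0], [-1, 6, -6], [-1, 3, -3]].
Solving (L − 3I)v = 0 gives the eigenspace spanned by (0, -2, -2).
With v_3 = -2, v = (0, -2, -2), so v_2 = -2.

-2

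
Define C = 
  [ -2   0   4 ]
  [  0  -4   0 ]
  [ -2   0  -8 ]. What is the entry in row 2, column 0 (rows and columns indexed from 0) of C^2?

20

Characteristic polynomial: r^3 + 14r^2 + 64r + 96 = (r + 4)^2(r + 6), so the eigenvalues are -6, -4, -4.
r=-4: eigenvector (2, 0, -1).
r=-4: eigenvector (0, 1, 0).
r=-6: eigenvector (-1, 0, 1).
P = [[2, 0, -1], [0, 1, 0], [-1, 0, 1]], D = diag(-4, -4, -6), P⁻¹ = [[1, 0, 1], [0, 1, 0], [1, 0, 2]].
C² = P·diag(16, 16, 36)·P⁻¹ = [[-4, 0, -40], [0, 16, 0], [20, 0, 56]].
The requested entry is 20.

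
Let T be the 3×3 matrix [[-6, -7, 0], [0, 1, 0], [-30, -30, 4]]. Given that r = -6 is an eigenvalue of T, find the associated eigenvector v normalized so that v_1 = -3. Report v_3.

-9

T + 6I = [[0, -7, 0], [0, 7, 0], [-30, -30, 10]].
Solving (T + 6I)v = 0 gives the eigenspace spanned by (-3, 0, -9).
With v_1 = -3, v = (-3, 0, -9), so v_3 = -9.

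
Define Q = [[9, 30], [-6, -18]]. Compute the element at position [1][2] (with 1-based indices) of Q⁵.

Characteristic polynomial: μ^2 + 9μ + 18 = (μ + 3)(μ + 6), so the eigenvalues are -6, -3.
μ=-3: eigenvector (5, -2).
μ=-6: eigenvector (-2, 1).
P = [[5, -2], [-2, 1]], D = diag(-3, -6), P⁻¹ = [[1, 2], [2, 5]].
Q⁵ = P·diag(-243, -7776)·P⁻¹ = [[29889, 75330], [-15066, -37908]].
The requested entry is 75330.

75330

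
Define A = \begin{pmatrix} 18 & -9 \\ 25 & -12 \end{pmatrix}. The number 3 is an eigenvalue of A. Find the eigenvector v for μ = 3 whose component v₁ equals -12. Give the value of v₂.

-20

A − 3I = [[15, -9], [25, -15]].
Solving (A − 3I)v = 0 gives the eigenspace spanned by (-12, -20).
With v₁ = -12, v = (-12, -20), so v₂ = -20.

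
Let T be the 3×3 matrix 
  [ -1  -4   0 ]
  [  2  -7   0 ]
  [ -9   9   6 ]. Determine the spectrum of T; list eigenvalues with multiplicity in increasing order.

-5, -3, 6

Characteristic polynomial: p(μ) = μ^3 + 2μ^2 - 33μ - 90 = (μ - 6)(μ + 3)(μ + 5).
Roots (with multiplicity): -5, -3, 6.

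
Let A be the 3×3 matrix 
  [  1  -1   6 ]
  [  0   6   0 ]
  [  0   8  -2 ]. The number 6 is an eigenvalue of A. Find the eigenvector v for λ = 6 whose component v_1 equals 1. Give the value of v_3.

A − 6I = [[-5, -1, 6], [0, 0, 0], [0, 8, -8]].
Solving (A − 6I)v = 0 gives the eigenspace spanned by (1, 1, 1).
With v_1 = 1, v = (1, 1, 1), so v_3 = 1.

1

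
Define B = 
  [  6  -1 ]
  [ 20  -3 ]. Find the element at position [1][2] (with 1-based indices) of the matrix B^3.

Characteristic polynomial: r^2 - 3r + 2 = (r - 2)(r - 1), so the eigenvalues are 1, 2.
r=1: eigenvector (1, 5).
r=2: eigenvector (1, 4).
P = [[1, 1], [5, 4]], D = diag(1, 2), P⁻¹ = [[-4, 1], [5, -1]].
B³ = P·diag(1, 8)·P⁻¹ = [[36, -7], [140, -27]].
The requested entry is -7.

-7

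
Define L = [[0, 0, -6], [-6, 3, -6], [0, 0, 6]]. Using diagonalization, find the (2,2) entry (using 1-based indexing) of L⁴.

81

Characteristic polynomial: s^3 - 9s^2 + 18s = s(s - 6)(s - 3), so the eigenvalues are 0, 3, 6.
s=6: eigenvector (-1, 0, 1).
s=3: eigenvector (0, 1, 0).
s=0: eigenvector (1, 2, 0).
P = [[-1, 0, 1], [0, 1, 2], [1, 0, 0]], D = diag(6, 3, 0), P⁻¹ = [[0, 0, 1], [-2, 1, -2], [1, 0, 1]].
L⁴ = P·diag(1296, 81, 0)·P⁻¹ = [[0, 0, -1296], [-162, 81, -162], [0, 0, 1296]].
The requested entry is 81.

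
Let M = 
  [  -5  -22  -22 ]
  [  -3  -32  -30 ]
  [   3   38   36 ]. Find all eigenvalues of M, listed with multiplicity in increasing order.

-5, -2, 6

Characteristic polynomial: p(μ) = μ^3 + μ^2 - 32μ - 60 = (μ - 6)(μ + 2)(μ + 5).
Roots (with multiplicity): -5, -2, 6.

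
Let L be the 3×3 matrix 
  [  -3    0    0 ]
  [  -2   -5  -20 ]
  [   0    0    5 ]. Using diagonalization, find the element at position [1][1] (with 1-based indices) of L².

Characteristic polynomial: s^3 + 3s^2 - 25s - 75 = (s - 5)(s + 3)(s + 5), so the eigenvalues are -5, -3, 5.
s=-3: eigenvector (1, -1, 0).
s=-5: eigenvector (0, 1, 0).
s=5: eigenvector (0, -2, 1).
P = [[1, 0, 0], [-1, 1, -2], [0, 0, 1]], D = diag(-3, -5, 5), P⁻¹ = [[1, 0, 0], [1, 1, 2], [0, 0, 1]].
L² = P·diag(9, 25, 25)·P⁻¹ = [[9, 0, 0], [16, 25, 0], [0, 0, 25]].
The requested entry is 9.

9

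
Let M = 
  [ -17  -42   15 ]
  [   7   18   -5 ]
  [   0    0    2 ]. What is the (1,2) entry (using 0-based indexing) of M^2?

5

Characteristic polynomial: λ^3 - 3λ^2 - 10λ + 24 = (λ - 4)(λ - 2)(λ + 3), so the eigenvalues are -3, 2, 4.
λ=2: eigenvector (3, -1, 1).
λ=4: eigenvector (-2, 1, 0).
λ=-3: eigenvector (-3, 1, 0).
P = [[3, -2, -3], [-1, 1, 1], [1, 0, 0]], D = diag(2, 4, -3), P⁻¹ = [[0, 0, 1], [1, 3, 0], [-1, -2, 1]].
M² = P·diag(4, 16, 9)·P⁻¹ = [[-5, -42, -15], [7, 30, 5], [0, 0, 4]].
The requested entry is 5.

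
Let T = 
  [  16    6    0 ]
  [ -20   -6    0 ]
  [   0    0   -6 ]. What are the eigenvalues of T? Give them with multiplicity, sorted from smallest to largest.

Characteristic polynomial: p(μ) = μ^3 - 4μ^2 - 36μ + 144 = (μ - 6)(μ - 4)(μ + 6).
Roots (with multiplicity): -6, 4, 6.

-6, 4, 6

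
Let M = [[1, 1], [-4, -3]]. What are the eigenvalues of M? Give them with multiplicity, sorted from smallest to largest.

Characteristic polynomial: p(t) = t^2 + 2t + 1 = (t + 1)^2.
Roots (with multiplicity): -1, -1.

-1, -1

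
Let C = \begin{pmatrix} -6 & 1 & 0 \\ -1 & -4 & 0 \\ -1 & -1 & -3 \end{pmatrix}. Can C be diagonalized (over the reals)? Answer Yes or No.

Characteristic polynomial: p(r) = r^3 + 13r^2 + 55r + 75 = (r + 3)(r + 5)^2.
r = -5 has algebraic multiplicity 2; rank(C + 5I) = 2, so geometric multiplicity = 1.
Geometric multiplicity < algebraic multiplicity, so C is not diagonalizable.

No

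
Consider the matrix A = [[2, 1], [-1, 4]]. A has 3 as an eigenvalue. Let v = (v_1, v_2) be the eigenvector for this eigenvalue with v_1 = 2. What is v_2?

2

A − 3I = [[-1, 1], [-1, 1]].
Solving (A − 3I)v = 0 gives the eigenspace spanned by (2, 2).
With v_1 = 2, v = (2, 2), so v_2 = 2.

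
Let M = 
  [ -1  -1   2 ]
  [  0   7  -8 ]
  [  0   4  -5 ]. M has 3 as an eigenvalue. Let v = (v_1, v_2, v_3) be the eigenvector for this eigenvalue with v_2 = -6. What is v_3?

-3

M − 3I = [[-4, -1, 2], [0, 4, -8], [0, 4, -8]].
Solving (M − 3I)v = 0 gives the eigenspace spanned by (0, -6, -3).
With v_2 = -6, v = (0, -6, -3), so v_3 = -3.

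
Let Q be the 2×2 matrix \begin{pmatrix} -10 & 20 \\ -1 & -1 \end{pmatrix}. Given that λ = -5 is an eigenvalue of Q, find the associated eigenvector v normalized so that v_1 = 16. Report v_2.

Q + 5I = [[-5, 20], [-1, 4]].
Solving (Q + 5I)v = 0 gives the eigenspace spanned by (16, 4).
With v_1 = 16, v = (16, 4), so v_2 = 4.

4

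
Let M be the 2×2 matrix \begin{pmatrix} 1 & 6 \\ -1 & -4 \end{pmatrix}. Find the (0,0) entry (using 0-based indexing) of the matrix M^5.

61

Characteristic polynomial: μ^2 + 3μ + 2 = (μ + 1)(μ + 2), so the eigenvalues are -2, -1.
μ=-2: eigenvector (-2, 1).
μ=-1: eigenvector (3, -1).
P = [[-2, 3], [1, -1]], D = diag(-2, -1), P⁻¹ = [[1, 3], [1, 2]].
M⁵ = P·diag(-32, -1)·P⁻¹ = [[61, 186], [-31, -94]].
The requested entry is 61.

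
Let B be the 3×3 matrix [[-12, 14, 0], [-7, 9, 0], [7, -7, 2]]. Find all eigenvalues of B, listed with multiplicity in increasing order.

-5, 2, 2

Characteristic polynomial: p(t) = t^3 + t^2 - 16t + 20 = (t - 2)^2(t + 5).
Roots (with multiplicity): -5, 2, 2.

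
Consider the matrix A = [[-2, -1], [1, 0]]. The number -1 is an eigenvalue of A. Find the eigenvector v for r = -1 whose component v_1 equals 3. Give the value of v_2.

A + 1I = [[-1, -1], [1, 1]].
Solving (A + 1I)v = 0 gives the eigenspace spanned by (3, -3).
With v_1 = 3, v = (3, -3), so v_2 = -3.

-3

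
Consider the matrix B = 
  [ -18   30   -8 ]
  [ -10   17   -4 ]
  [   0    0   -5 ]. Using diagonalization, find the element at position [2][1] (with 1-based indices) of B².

10

Characteristic polynomial: r^3 + 6r^2 - r - 30 = (r - 2)(r + 3)(r + 5), so the eigenvalues are -5, -3, 2.
r=-5: eigenvector (4, 2, 1).
r=-3: eigenvector (-2, -1, 0).
r=2: eigenvector (3, 2, 0).
P = [[4, -2, 3], [2, -1, 2], [1, 0, 0]], D = diag(-5, -3, 2), P⁻¹ = [[0, 0, 1], [-2, 3, 2], [-1, 2, 0]].
B² = P·diag(25, 9, 4)·P⁻¹ = [[24, -30, 64], [10, -11, 32], [0, 0, 25]].
The requested entry is 10.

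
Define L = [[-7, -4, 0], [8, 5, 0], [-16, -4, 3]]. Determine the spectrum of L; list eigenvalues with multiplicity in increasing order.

Characteristic polynomial: p(μ) = μ^3 - μ^2 - 9μ + 9 = (μ - 3)(μ - 1)(μ + 3).
Roots (with multiplicity): -3, 1, 3.

-3, 1, 3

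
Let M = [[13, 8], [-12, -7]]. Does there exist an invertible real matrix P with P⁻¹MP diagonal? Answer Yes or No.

Yes

Characteristic polynomial: p(r) = r^2 - 6r + 5 = (r - 5)(r - 1).
All 2 eigenvalues are distinct, so M is diagonalizable.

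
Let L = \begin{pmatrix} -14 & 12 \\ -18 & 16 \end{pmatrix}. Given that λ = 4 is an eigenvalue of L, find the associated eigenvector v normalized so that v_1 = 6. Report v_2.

9

L − 4I = [[-18, 12], [-18, 12]].
Solving (L − 4I)v = 0 gives the eigenspace spanned by (6, 9).
With v_1 = 6, v = (6, 9), so v_2 = 9.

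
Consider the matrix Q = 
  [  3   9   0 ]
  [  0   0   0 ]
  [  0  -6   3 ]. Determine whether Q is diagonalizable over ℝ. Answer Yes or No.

Characteristic polynomial: p(r) = r^3 - 6r^2 + 9r = r(r - 3)^2.
r = 3 has algebraic multiplicity 2; rank(Q − 3I) = 1, so geometric multiplicity = 2.
Every eigenvalue has geometric = algebraic multiplicity, so Q is diagonalizable.

Yes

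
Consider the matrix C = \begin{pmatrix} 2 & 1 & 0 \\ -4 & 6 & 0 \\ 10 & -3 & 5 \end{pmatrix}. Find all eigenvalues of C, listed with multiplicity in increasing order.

Characteristic polynomial: p(s) = s^3 - 13s^2 + 56s - 80 = (s - 5)(s - 4)^2.
Roots (with multiplicity): 4, 4, 5.

4, 4, 5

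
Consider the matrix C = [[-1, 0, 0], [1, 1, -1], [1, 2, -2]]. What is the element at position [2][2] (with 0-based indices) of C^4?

Characteristic polynomial: λ^3 + 2λ^2 + λ = λ(λ + 1)^2, so the eigenvalues are -1, -1, 0.
λ=0: eigenvector (0, -1, -1).
λ=-1: eigenvector (0, 1, 2).
λ=-1: eigenvector (1, 0, 1).
P = [[0, 0, 1], [-1, 1, 0], [-1, 2, 1]], D = diag(0, -1, -1), P⁻¹ = [[-1, -2, 1], [-1, -1, 1], [1, 0, 0]].
C⁴ = P·diag(0, 1, 1)·P⁻¹ = [[1, 0, 0], [-1, -1, 1], [-1, -2, 2]].
The requested entry is 2.

2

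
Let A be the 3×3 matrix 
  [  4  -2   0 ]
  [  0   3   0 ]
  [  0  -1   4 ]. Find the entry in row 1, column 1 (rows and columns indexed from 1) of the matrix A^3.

Characteristic polynomial: t^3 - 11t^2 + 40t - 48 = (t - 4)^2(t - 3), so the eigenvalues are 3, 4, 4.
t=4: eigenvector (1, 0, 1).
t=4: eigenvector (0, 0, 1).
t=3: eigenvector (2, 1, 1).
P = [[1, 0, 2], [0, 0, 1], [1, 1, 1]], D = diag(4, 4, 3), P⁻¹ = [[1, -2, 0], [-1, 1, 1], [0, 1, 0]].
A³ = P·diag(64, 64, 27)·P⁻¹ = [[64, -74, 0], [0, 27, 0], [0, -37, 64]].
The requested entry is 64.

64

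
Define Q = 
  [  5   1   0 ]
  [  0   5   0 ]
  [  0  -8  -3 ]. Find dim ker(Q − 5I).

Q − 5I = [[0, 1, 0], [0, 0, 0], [0, -8, -8]].
This matrix has rank 2, so its null space has dimension 3 − 2 = 1.

1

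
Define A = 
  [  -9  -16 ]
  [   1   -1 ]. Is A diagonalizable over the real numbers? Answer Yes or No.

Characteristic polynomial: p(r) = r^2 + 10r + 25 = (r + 5)^2.
r = -5 has algebraic multiplicity 2; rank(A + 5I) = 1, so geometric multiplicity = 1.
Geometric multiplicity < algebraic multiplicity, so A is not diagonalizable.

No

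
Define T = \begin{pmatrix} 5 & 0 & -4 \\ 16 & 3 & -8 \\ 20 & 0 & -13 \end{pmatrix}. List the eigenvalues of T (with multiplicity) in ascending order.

Characteristic polynomial: p(λ) = λ^3 + 5λ^2 - 9λ - 45 = (λ - 3)(λ + 3)(λ + 5).
Roots (with multiplicity): -5, -3, 3.

-5, -3, 3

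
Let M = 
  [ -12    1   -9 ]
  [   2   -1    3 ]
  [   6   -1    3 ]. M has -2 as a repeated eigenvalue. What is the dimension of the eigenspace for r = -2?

1

M + 2I = [[-10, 1, -9], [2, 1, 3], [6, -1, 5]].
This matrix has rank 2, so its null space has dimension 3 − 2 = 1.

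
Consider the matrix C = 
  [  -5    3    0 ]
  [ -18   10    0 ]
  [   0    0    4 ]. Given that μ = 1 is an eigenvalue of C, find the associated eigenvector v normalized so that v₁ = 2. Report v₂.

4

C − 1I = [[-6, 3, 0], [-18, 9, 0], [0, 0, 3]].
Solving (C − 1I)v = 0 gives the eigenspace spanned by (2, 4, 0).
With v₁ = 2, v = (2, 4, 0), so v₂ = 4.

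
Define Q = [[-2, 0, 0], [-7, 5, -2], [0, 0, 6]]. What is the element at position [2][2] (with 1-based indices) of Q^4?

Characteristic polynomial: s^3 - 9s^2 + 8s + 60 = (s - 6)(s - 5)(s + 2), so the eigenvalues are -2, 5, 6.
s=-2: eigenvector (1, 1, 0).
s=5: eigenvector (0, 1, 0).
s=6: eigenvector (0, -2, 1).
P = [[1, 0, 0], [1, 1, -2], [0, 0, 1]], D = diag(-2, 5, 6), P⁻¹ = [[1, 0, 0], [-1, 1, 2], [0, 0, 1]].
Q⁴ = P·diag(16, 625, 1296)·P⁻¹ = [[16, 0, 0], [-609, 625, -1342], [0, 0, 1296]].
The requested entry is 625.

625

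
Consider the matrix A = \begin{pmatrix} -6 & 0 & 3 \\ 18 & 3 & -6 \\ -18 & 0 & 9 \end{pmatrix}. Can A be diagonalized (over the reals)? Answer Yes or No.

Characteristic polynomial: p(s) = s^3 - 6s^2 + 9s = s(s - 3)^2.
s = 3 has algebraic multiplicity 2; rank(A − 3I) = 1, so geometric multiplicity = 2.
Every eigenvalue has geometric = algebraic multiplicity, so A is diagonalizable.

Yes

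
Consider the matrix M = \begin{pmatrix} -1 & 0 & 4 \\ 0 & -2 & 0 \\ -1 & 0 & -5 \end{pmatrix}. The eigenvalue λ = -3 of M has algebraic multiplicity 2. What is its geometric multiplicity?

1

M + 3I = [[2, 0, 4], [0, 1, 0], [-1, 0, -2]].
This matrix has rank 2, so its null space has dimension 3 − 2 = 1.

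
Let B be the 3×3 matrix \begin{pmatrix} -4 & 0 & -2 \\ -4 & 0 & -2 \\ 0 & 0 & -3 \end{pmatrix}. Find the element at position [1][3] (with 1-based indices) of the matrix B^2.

14

Characteristic polynomial: s^3 + 7s^2 + 12s = s(s + 3)(s + 4), so the eigenvalues are -4, -3, 0.
s=-4: eigenvector (1, 1, 0).
s=0: eigenvector (0, 1, 0).
s=-3: eigenvector (-2, -2, 1).
P = [[1, 0, -2], [1, 1, -2], [0, 0, 1]], D = diag(-4, 0, -3), P⁻¹ = [[1, 0, 2], [-1, 1, 0], [0, 0, 1]].
B² = P·diag(16, 0, 9)·P⁻¹ = [[16, 0, 14], [16, 0, 14], [0, 0, 9]].
The requested entry is 14.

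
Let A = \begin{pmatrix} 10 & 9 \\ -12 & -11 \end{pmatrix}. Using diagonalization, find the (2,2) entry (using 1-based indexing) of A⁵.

-131

Characteristic polynomial: r^2 + r - 2 = (r - 1)(r + 2), so the eigenvalues are -2, 1.
r=1: eigenvector (-1, 1).
r=-2: eigenvector (-3, 4).
P = [[-1, -3], [1, 4]], D = diag(1, -2), P⁻¹ = [[-4, -3], [1, 1]].
A⁵ = P·diag(1, -32)·P⁻¹ = [[100, 99], [-132, -131]].
The requested entry is -131.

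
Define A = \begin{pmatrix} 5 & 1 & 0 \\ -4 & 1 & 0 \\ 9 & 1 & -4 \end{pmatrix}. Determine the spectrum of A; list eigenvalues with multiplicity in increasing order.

-4, 3, 3

Characteristic polynomial: p(t) = t^3 - 2t^2 - 15t + 36 = (t - 3)^2(t + 4).
Roots (with multiplicity): -4, 3, 3.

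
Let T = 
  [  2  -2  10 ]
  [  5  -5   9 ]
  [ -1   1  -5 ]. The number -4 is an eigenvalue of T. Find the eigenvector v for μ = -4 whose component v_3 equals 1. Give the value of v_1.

T + 4I = [[6, -2, 10], [5, -1, 9], [-1, 1, -1]].
Solving (T + 4I)v = 0 gives the eigenspace spanned by (-2, -1, 1).
With v_3 = 1, v = (-2, -1, 1), so v_1 = -2.

-2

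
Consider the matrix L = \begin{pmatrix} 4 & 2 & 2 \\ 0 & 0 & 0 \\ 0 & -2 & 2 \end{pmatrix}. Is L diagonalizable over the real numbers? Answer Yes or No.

Yes

Characteristic polynomial: p(λ) = λ^3 - 6λ^2 + 8λ = λ(λ - 4)(λ - 2).
All 3 eigenvalues are distinct, so L is diagonalizable.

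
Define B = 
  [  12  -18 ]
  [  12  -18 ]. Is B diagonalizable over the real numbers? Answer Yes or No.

Characteristic polynomial: p(λ) = λ^2 + 6λ = λ(λ + 6).
All 2 eigenvalues are distinct, so B is diagonalizable.

Yes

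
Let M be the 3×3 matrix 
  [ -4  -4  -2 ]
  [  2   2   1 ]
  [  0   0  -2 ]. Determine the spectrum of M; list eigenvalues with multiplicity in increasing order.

-2, -2, 0

Characteristic polynomial: p(t) = t^3 + 4t^2 + 4t = t(t + 2)^2.
Roots (with multiplicity): -2, -2, 0.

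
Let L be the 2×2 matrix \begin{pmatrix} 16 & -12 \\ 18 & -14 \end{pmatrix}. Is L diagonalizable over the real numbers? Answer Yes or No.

Characteristic polynomial: p(t) = t^2 - 2t - 8 = (t - 4)(t + 2).
All 2 eigenvalues are distinct, so L is diagonalizable.

Yes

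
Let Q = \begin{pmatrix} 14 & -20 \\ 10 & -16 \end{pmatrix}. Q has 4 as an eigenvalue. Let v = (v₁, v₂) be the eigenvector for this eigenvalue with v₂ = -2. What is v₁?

-4

Q − 4I = [[10, -20], [10, -20]].
Solving (Q − 4I)v = 0 gives the eigenspace spanned by (-4, -2).
With v₂ = -2, v = (-4, -2), so v₁ = -4.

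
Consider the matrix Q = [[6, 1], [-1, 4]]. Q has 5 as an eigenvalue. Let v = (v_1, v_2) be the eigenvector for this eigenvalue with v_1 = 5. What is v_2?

-5

Q − 5I = [[1, 1], [-1, -1]].
Solving (Q − 5I)v = 0 gives the eigenspace spanned by (5, -5).
With v_1 = 5, v = (5, -5), so v_2 = -5.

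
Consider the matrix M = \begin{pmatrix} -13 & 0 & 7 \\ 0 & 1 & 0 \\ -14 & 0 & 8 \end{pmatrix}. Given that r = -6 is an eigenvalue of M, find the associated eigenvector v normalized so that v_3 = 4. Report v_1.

M + 6I = [[-7, 0, 7], [0, 7, 0], [-14, 0, 14]].
Solving (M + 6I)v = 0 gives the eigenspace spanned by (4, 0, 4).
With v_3 = 4, v = (4, 0, 4), so v_1 = 4.

4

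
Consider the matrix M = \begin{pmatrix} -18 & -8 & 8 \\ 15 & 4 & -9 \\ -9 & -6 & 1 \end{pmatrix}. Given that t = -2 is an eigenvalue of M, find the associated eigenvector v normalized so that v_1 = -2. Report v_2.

M + 2I = [[-16, -8, 8], [15, 6, -9], [-9, -6, 3]].
Solving (M + 2I)v = 0 gives the eigenspace spanned by (-2, 2, -2).
With v_1 = -2, v = (-2, 2, -2), so v_2 = 2.

2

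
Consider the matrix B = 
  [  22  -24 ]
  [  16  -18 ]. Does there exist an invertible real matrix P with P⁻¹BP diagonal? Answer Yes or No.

Characteristic polynomial: p(μ) = μ^2 - 4μ - 12 = (μ - 6)(μ + 2).
All 2 eigenvalues are distinct, so B is diagonalizable.

Yes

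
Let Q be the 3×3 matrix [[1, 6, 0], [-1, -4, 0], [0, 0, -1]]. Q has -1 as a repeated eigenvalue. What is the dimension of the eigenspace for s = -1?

Q + 1I = [[2, 6, 0], [-1, -3, 0], [0, 0, 0]].
This matrix has rank 1, so its null space has dimension 3 − 1 = 2.

2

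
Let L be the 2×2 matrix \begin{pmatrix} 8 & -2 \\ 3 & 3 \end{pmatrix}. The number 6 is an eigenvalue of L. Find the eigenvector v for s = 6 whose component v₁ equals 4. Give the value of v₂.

4

L − 6I = [[2, -2], [3, -3]].
Solving (L − 6I)v = 0 gives the eigenspace spanned by (4, 4).
With v₁ = 4, v = (4, 4), so v₂ = 4.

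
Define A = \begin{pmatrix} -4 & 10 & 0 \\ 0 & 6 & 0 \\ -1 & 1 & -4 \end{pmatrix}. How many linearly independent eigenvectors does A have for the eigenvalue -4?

A + 4I = [[0, 10, 0], [0, 10, 0], [-1, 1, 0]].
This matrix has rank 2, so its null space has dimension 3 − 2 = 1.

1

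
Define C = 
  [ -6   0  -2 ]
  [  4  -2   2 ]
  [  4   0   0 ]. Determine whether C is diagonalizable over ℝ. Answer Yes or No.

Characteristic polynomial: p(t) = t^3 + 8t^2 + 20t + 16 = (t + 2)^2(t + 4).
t = -2 has algebraic multiplicity 2; rank(C + 2I) = 1, so geometric multiplicity = 2.
Every eigenvalue has geometric = algebraic multiplicity, so C is diagonalizable.

Yes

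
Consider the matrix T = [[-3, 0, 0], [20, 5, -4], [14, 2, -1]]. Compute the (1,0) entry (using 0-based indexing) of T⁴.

Characteristic polynomial: μ^3 - μ^2 - 9μ + 9 = (μ - 3)(μ - 1)(μ + 3), so the eigenvalues are -3, 1, 3.
μ=1: eigenvector (0, 1, 1).
μ=-3: eigenvector (1, -4, -3).
μ=3: eigenvector (0, -2, -1).
P = [[0, 1, 0], [1, -4, -2], [1, -3, -1]], D = diag(1, -3, 3), P⁻¹ = [[2, -1, 2], [1, 0, 0], [-1, -1, 1]].
T⁴ = P·diag(1, 81, 81)·P⁻¹ = [[81, 0, 0], [-160, 161, -160], [-160, 80, -79]].
The requested entry is -160.

-160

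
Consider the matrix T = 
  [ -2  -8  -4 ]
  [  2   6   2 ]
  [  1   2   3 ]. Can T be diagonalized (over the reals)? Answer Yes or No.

Characteristic polynomial: p(r) = r^3 - 7r^2 + 16r - 12 = (r - 3)(r - 2)^2.
r = 2 has algebraic multiplicity 2; rank(T − 2I) = 1, so geometric multiplicity = 2.
Every eigenvalue has geometric = algebraic multiplicity, so T is diagonalizable.

Yes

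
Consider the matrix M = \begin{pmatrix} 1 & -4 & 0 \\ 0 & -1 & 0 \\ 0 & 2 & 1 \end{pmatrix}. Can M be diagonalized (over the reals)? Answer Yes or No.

Yes

Characteristic polynomial: p(λ) = λ^3 - λ^2 - λ + 1 = (λ - 1)^2(λ + 1).
λ = 1 has algebraic multiplicity 2; rank(M − 1I) = 1, so geometric multiplicity = 2.
Every eigenvalue has geometric = algebraic multiplicity, so M is diagonalizable.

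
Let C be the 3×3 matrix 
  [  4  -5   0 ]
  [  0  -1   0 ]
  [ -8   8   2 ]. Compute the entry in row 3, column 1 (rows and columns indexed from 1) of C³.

Characteristic polynomial: t^3 - 5t^2 + 2t + 8 = (t - 4)(t - 2)(t + 1), so the eigenvalues are -1, 2, 4.
t=4: eigenvector (1, 0, -4).
t=-1: eigenvector (1, 1, 0).
t=2: eigenvector (0, 0, 1).
P = [[1, 1, 0], [0, 1, 0], [-4, 0, 1]], D = diag(4, -1, 2), P⁻¹ = [[1, -1, 0], [0, 1, 0], [4, -4, 1]].
C³ = P·diag(64, -1, 8)·P⁻¹ = [[64, -65, 0], [0, -1, 0], [-224, 224, 8]].
The requested entry is -224.

-224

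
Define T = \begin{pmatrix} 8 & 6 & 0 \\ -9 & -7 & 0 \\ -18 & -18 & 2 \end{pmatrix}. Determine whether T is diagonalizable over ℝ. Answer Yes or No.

Characteristic polynomial: p(λ) = λ^3 - 3λ^2 + 4 = (λ - 2)^2(λ + 1).
λ = 2 has algebraic multiplicity 2; rank(T − 2I) = 1, so geometric multiplicity = 2.
Every eigenvalue has geometric = algebraic multiplicity, so T is diagonalizable.

Yes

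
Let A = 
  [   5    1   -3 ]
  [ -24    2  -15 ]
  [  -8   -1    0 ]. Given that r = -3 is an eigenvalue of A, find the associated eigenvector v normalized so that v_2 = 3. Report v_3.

1

A + 3I = [[8, 1, -3], [-24, 5, -15], [-8, -1, 3]].
Solving (A + 3I)v = 0 gives the eigenspace spanned by (0, 3, 1).
With v_2 = 3, v = (0, 3, 1), so v_3 = 1.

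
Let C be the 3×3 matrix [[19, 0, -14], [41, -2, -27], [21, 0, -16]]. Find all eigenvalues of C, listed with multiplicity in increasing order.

-2, -2, 5

Characteristic polynomial: p(r) = r^3 - r^2 - 16r - 20 = (r - 5)(r + 2)^2.
Roots (with multiplicity): -2, -2, 5.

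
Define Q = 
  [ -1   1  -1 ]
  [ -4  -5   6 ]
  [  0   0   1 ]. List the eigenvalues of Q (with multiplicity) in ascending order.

Characteristic polynomial: p(s) = s^3 + 5s^2 + 3s - 9 = (s - 1)(s + 3)^2.
Roots (with multiplicity): -3, -3, 1.

-3, -3, 1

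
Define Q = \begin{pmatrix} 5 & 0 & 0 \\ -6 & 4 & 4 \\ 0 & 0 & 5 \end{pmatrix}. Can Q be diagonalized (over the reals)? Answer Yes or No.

Characteristic polynomial: p(s) = s^3 - 14s^2 + 65s - 100 = (s - 5)^2(s - 4).
s = 5 has algebraic multiplicity 2; rank(Q − 5I) = 1, so geometric multiplicity = 2.
Every eigenvalue has geometric = algebraic multiplicity, so Q is diagonalizable.

Yes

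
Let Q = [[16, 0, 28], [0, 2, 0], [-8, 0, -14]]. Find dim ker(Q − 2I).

2

Q − 2I = [[14, 0, 28], [0, 0, 0], [-8, 0, -16]].
This matrix has rank 1, so its null space has dimension 3 − 1 = 2.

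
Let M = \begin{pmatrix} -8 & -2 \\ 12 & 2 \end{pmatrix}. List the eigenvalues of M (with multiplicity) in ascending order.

-4, -2

Characteristic polynomial: p(λ) = λ^2 + 6λ + 8 = (λ + 2)(λ + 4).
Roots (with multiplicity): -4, -2.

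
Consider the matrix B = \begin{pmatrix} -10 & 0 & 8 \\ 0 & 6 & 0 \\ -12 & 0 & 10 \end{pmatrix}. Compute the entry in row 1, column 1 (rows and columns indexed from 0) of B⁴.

1296

Characteristic polynomial: s^3 - 6s^2 - 4s + 24 = (s - 6)(s - 2)(s + 2), so the eigenvalues are -2, 2, 6.
s=2: eigenvector (-2, 0, -3).
s=6: eigenvector (0, 1, 0).
s=-2: eigenvector (1, 0, 1).
P = [[-2, 0, 1], [0, 1, 0], [-3, 0, 1]], D = diag(2, 6, -2), P⁻¹ = [[1, 0, -1], [0, 1, 0], [3, 0, -2]].
B⁴ = P·diag(16, 1296, 16)·P⁻¹ = [[16, 0, 0], [0, 1296, 0], [0, 0, 16]].
The requested entry is 1296.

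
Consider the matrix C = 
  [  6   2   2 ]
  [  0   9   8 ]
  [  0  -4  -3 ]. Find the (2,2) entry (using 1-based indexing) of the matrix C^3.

Characteristic polynomial: t^3 - 12t^2 + 41t - 30 = (t - 6)(t - 5)(t - 1), so the eigenvalues are 1, 5, 6.
t=6: eigenvector (1, 0, 0).
t=1: eigenvector (0, 1, -1).
t=5: eigenvector (-2, 2, -1).
P = [[1, 0, -2], [0, 1, 2], [0, -1, -1]], D = diag(6, 1, 5), P⁻¹ = [[1, 2, 2], [0, -1, -2], [0, 1, 1]].
C³ = P·diag(216, 1, 125)·P⁻¹ = [[216, 182, 182], [0, 249, 248], [0, -124, -123]].
The requested entry is 249.

249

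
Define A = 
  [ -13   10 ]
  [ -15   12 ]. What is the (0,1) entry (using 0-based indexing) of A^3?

Characteristic polynomial: λ^2 + λ - 6 = (λ - 2)(λ + 3), so the eigenvalues are -3, 2.
λ=-3: eigenvector (1, 1).
λ=2: eigenvector (2, 3).
P = [[1, 2], [1, 3]], D = diag(-3, 2), P⁻¹ = [[3, -2], [-1, 1]].
A³ = P·diag(-27, 8)·P⁻¹ = [[-97, 70], [-105, 78]].
The requested entry is 70.

70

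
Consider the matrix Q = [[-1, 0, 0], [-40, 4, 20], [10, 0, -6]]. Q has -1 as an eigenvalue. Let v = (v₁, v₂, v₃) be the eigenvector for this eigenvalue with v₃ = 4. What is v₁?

2

Q + 1I = [[0, 0, 0], [-40, 5, 20], [10, 0, -5]].
Solving (Q + 1I)v = 0 gives the eigenspace spanned by (2, 0, 4).
With v₃ = 4, v = (2, 0, 4), so v₁ = 2.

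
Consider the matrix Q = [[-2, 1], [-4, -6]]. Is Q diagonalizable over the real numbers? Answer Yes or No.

Characteristic polynomial: p(λ) = λ^2 + 8λ + 16 = (λ + 4)^2.
λ = -4 has algebraic multiplicity 2; rank(Q + 4I) = 1, so geometric multiplicity = 1.
Geometric multiplicity < algebraic multiplicity, so Q is not diagonalizable.

No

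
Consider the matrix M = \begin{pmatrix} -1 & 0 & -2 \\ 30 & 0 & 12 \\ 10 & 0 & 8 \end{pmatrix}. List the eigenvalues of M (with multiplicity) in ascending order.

0, 3, 4

Characteristic polynomial: p(λ) = λ^3 - 7λ^2 + 12λ = λ(λ - 4)(λ - 3).
Roots (with multiplicity): 0, 3, 4.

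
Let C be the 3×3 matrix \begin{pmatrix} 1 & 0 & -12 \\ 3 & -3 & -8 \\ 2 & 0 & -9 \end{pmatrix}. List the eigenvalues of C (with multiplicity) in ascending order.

Characteristic polynomial: p(t) = t^3 + 11t^2 + 39t + 45 = (t + 3)^2(t + 5).
Roots (with multiplicity): -5, -3, -3.

-5, -3, -3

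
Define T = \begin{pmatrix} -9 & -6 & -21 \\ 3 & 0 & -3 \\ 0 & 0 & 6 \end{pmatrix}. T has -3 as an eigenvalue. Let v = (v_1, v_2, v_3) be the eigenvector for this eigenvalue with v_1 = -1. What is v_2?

1

T + 3I = [[-6, -6, -21], [3, 3, -3], [0, 0, 9]].
Solving (T + 3I)v = 0 gives the eigenspace spanned by (-1, 1, 0).
With v_1 = -1, v = (-1, 1, 0), so v_2 = 1.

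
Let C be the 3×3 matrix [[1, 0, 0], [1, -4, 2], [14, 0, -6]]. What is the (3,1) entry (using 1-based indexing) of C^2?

Characteristic polynomial: s^3 + 9s^2 + 14s - 24 = (s - 1)(s + 4)(s + 6), so the eigenvalues are -6, -4, 1.
s=1: eigenvector (1, 1, 2).
s=-4: eigenvector (0, 1, 0).
s=-6: eigenvector (0, -1, 1).
P = [[1, 0, 0], [1, 1, -1], [2, 0, 1]], D = diag(1, -4, -6), P⁻¹ = [[1, 0, 0], [-3, 1, 1], [-2, 0, 1]].
C² = P·diag(1, 16, 36)·P⁻¹ = [[1, 0, 0], [25, 16, -20], [-70, 0, 36]].
The requested entry is -70.

-70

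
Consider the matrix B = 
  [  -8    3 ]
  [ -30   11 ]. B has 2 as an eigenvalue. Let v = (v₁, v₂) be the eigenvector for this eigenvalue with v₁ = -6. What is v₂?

B − 2I = [[-10, 3], [-30, 9]].
Solving (B − 2I)v = 0 gives the eigenspace spanned by (-6, -20).
With v₁ = -6, v = (-6, -20), so v₂ = -20.

-20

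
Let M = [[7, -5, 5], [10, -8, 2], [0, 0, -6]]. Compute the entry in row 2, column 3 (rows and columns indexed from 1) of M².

22

Characteristic polynomial: s^3 + 7s^2 - 36 = (s - 2)(s + 3)(s + 6), so the eigenvalues are -6, -3, 2.
s=2: eigenvector (-1, -1, 0).
s=-3: eigenvector (1, 2, 0).
s=-6: eigenvector (0, 1, 1).
P = [[-1, 1, 0], [-1, 2, 1], [0, 0, 1]], D = diag(2, -3, -6), P⁻¹ = [[-2, 1, -1], [-1, 1, -1], [0, 0, 1]].
M² = P·diag(4, 9, 36)·P⁻¹ = [[-1, 5, -5], [-10, 14, 22], [0, 0, 36]].
The requested entry is 22.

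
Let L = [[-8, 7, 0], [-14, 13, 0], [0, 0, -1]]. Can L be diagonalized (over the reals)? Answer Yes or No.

Yes

Characteristic polynomial: p(t) = t^3 - 4t^2 - 11t - 6 = (t - 6)(t + 1)^2.
t = -1 has algebraic multiplicity 2; rank(L + 1I) = 1, so geometric multiplicity = 2.
Every eigenvalue has geometric = algebraic multiplicity, so L is diagonalizable.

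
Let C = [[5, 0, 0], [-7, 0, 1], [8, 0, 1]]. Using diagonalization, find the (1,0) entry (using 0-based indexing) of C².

Characteristic polynomial: μ^3 - 6μ^2 + 5μ = μ(μ - 5)(μ - 1), so the eigenvalues are 0, 1, 5.
μ=5: eigenvector (1, -1, 2).
μ=0: eigenvector (0, 1, 0).
μ=1: eigenvector (0, 1, 1).
P = [[1, 0, 0], [-1, 1, 1], [2, 0, 1]], D = diag(5, 0, 1), P⁻¹ = [[1, 0, 0], [3, 1, -1], [-2, 0, 1]].
C² = P·diag(25, 0, 1)·P⁻¹ = [[25, 0, 0], [-27, 0, 1], [48, 0, 1]].
The requested entry is -27.

-27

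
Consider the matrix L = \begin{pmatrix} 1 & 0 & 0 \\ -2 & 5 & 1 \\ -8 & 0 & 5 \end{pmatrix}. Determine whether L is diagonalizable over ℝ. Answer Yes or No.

No

Characteristic polynomial: p(r) = r^3 - 11r^2 + 35r - 25 = (r - 5)^2(r - 1).
r = 5 has algebraic multiplicity 2; rank(L − 5I) = 2, so geometric multiplicity = 1.
Geometric multiplicity < algebraic multiplicity, so L is not diagonalizable.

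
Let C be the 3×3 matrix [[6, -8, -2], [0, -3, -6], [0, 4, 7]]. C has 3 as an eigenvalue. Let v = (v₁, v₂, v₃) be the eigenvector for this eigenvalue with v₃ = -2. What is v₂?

2

C − 3I = [[3, -8, -2], [0, -6, -6], [0, 4, 4]].
Solving (C − 3I)v = 0 gives the eigenspace spanned by (4, 2, -2).
With v₃ = -2, v = (4, 2, -2), so v₂ = 2.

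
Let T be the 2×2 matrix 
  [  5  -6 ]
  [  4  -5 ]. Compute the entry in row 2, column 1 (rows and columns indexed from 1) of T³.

4

Characteristic polynomial: λ^2 - 1 = (λ - 1)(λ + 1), so the eigenvalues are -1, 1.
λ=1: eigenvector (-3, -2).
λ=-1: eigenvector (1, 1).
P = [[-3, 1], [-2, 1]], D = diag(1, -1), P⁻¹ = [[-1, 1], [-2, 3]].
T³ = P·diag(1, -1)·P⁻¹ = [[5, -6], [4, -5]].
The requested entry is 4.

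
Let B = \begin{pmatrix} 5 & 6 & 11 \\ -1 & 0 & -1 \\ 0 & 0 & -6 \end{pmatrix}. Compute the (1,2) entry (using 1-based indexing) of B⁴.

Characteristic polynomial: r^3 + r^2 - 24r + 36 = (r - 3)(r - 2)(r + 6), so the eigenvalues are -6, 2, 3.
r=-6: eigenvector (-1, 0, 1).
r=2: eigenvector (-2, 1, 0).
r=3: eigenvector (3, -1, 0).
P = [[-1, -2, 3], [0, 1, -1], [1, 0, 0]], D = diag(-6, 2, 3), P⁻¹ = [[0, 0, 1], [1, 3, 1], [1, 2, 1]].
B⁴ = P·diag(1296, 16, 81)·P⁻¹ = [[211, 390, -1085], [-65, -114, -65], [0, 0, 1296]].
The requested entry is 390.

390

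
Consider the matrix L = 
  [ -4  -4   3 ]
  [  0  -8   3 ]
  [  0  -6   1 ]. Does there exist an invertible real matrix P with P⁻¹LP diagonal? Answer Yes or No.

Yes

Characteristic polynomial: p(r) = r^3 + 11r^2 + 38r + 40 = (r + 2)(r + 4)(r + 5).
All 3 eigenvalues are distinct, so L is diagonalizable.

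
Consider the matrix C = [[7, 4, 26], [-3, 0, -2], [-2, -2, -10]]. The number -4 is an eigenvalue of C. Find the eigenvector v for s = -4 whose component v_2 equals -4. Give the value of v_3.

4

C + 4I = [[11, 4, 26], [-3, 4, -2], [-2, -2, -6]].
Solving (C + 4I)v = 0 gives the eigenspace spanned by (-8, -4, 4).
With v_2 = -4, v = (-8, -4, 4), so v_3 = 4.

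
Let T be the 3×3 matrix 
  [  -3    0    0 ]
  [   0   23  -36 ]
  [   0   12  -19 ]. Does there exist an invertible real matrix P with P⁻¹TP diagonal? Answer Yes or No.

Characteristic polynomial: p(r) = r^3 - r^2 - 17r - 15 = (r - 5)(r + 1)(r + 3).
All 3 eigenvalues are distinct, so T is diagonalizable.

Yes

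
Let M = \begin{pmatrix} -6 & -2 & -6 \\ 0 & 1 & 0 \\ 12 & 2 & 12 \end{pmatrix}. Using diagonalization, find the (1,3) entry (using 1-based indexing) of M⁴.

Characteristic polynomial: μ^3 - 7μ^2 + 6μ = μ(μ - 6)(μ - 1), so the eigenvalues are 0, 1, 6.
μ=6: eigenvector (1, 0, -2).
μ=1: eigenvector (-2, 1, 2).
μ=0: eigenvector (1, 0, -1).
P = [[1, -2, 1], [0, 1, 0], [-2, 2, -1]], D = diag(6, 1, 0), P⁻¹ = [[-1, 0, -1], [0, 1, 0], [2, 2, 1]].
M⁴ = P·diag(1296, 1, 0)·P⁻¹ = [[-1296, -2, -1296], [0, 1, 0], [2592, 2, 2592]].
The requested entry is -1296.

-1296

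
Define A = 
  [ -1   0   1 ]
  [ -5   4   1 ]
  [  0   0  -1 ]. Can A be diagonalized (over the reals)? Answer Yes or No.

Characteristic polynomial: p(λ) = λ^3 - 2λ^2 - 7λ - 4 = (λ - 4)(λ + 1)^2.
λ = -1 has algebraic multiplicity 2; rank(A + 1I) = 2, so geometric multiplicity = 1.
Geometric multiplicity < algebraic multiplicity, so A is not diagonalizable.

No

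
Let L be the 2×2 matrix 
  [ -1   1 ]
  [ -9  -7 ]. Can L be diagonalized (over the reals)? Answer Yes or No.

Characteristic polynomial: p(t) = t^2 + 8t + 16 = (t + 4)^2.
t = -4 has algebraic multiplicity 2; rank(L + 4I) = 1, so geometric multiplicity = 1.
Geometric multiplicity < algebraic multiplicity, so L is not diagonalizable.

No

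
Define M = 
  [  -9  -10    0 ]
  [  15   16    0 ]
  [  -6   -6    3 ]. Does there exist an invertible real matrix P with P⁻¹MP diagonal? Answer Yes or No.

Yes

Characteristic polynomial: p(s) = s^3 - 10s^2 + 27s - 18 = (s - 6)(s - 3)(s - 1).
All 3 eigenvalues are distinct, so M is diagonalizable.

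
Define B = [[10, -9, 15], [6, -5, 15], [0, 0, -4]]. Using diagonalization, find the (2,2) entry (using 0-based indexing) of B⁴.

256

Characteristic polynomial: λ^3 - λ^2 - 16λ + 16 = (λ - 4)(λ - 1)(λ + 4), so the eigenvalues are -4, 1, 4.
λ=4: eigenvector (3, 2, 0).
λ=1: eigenvector (1, 1, 0).
λ=-4: eigenvector (-3, -3, 1).
P = [[3, 1, -3], [2, 1, -3], [0, 0, 1]], D = diag(4, 1, -4), P⁻¹ = [[1, -1, 0], [-2, 3, 3], [0, 0, 1]].
B⁴ = P·diag(256, 1, 256)·P⁻¹ = [[766, -765, -765], [510, -509, -765], [0, 0, 256]].
The requested entry is 256.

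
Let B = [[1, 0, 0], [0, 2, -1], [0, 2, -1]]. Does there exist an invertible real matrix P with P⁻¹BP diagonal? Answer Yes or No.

Characteristic polynomial: p(μ) = μ^3 - 2μ^2 + μ = μ(μ - 1)^2.
μ = 1 has algebraic multiplicity 2; rank(B − 1I) = 1, so geometric multiplicity = 2.
Every eigenvalue has geometric = algebraic multiplicity, so B is diagonalizable.

Yes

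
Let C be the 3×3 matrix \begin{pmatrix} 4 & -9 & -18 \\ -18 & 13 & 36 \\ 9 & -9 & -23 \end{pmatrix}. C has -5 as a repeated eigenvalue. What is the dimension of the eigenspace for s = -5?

2

C + 5I = [[9, -9, -18], [-18, 18, 36], [9, -9, -18]].
This matrix has rank 1, so its null space has dimension 3 − 1 = 2.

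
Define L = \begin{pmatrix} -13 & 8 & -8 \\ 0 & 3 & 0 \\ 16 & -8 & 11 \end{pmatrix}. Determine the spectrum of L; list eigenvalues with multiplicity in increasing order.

Characteristic polynomial: p(t) = t^3 - t^2 - 21t + 45 = (t - 3)^2(t + 5).
Roots (with multiplicity): -5, 3, 3.

-5, 3, 3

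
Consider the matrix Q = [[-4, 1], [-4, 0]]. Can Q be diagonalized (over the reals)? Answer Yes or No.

Characteristic polynomial: p(s) = s^2 + 4s + 4 = (s + 2)^2.
s = -2 has algebraic multiplicity 2; rank(Q + 2I) = 1, so geometric multiplicity = 1.
Geometric multiplicity < algebraic multiplicity, so Q is not diagonalizable.

No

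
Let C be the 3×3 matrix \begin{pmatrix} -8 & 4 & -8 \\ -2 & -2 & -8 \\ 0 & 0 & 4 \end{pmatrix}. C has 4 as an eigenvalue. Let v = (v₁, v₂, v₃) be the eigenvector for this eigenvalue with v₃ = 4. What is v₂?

-4

C − 4I = [[-12, 4, -8], [-2, -6, -8], [0, 0, 0]].
Solving (C − 4I)v = 0 gives the eigenspace spanned by (-4, -4, 4).
With v₃ = 4, v = (-4, -4, 4), so v₂ = -4.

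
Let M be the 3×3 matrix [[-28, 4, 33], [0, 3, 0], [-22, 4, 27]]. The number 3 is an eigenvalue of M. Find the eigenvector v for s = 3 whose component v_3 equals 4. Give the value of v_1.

M − 3I = [[-31, 4, 33], [0, 0, 0], [-22, 4, 24]].
Solving (M − 3I)v = 0 gives the eigenspace spanned by (4, -2, 4).
With v_3 = 4, v = (4, -2, 4), so v_1 = 4.

4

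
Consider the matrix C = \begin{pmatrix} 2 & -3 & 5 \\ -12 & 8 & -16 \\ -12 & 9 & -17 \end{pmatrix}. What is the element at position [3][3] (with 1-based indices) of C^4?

1501

Characteristic polynomial: t^3 + 7t^2 + 14t + 8 = (t + 1)(t + 2)(t + 4), so the eigenvalues are -4, -2, -1.
t=-2: eigenvector (1, -2, -2).
t=-1: eigenvector (-1, 4, 3).
t=-4: eigenvector (-1, 3, 3).
P = [[1, -1, -1], [-2, 4, 3], [-2, 3, 3]], D = diag(-2, -1, -4), P⁻¹ = [[3, 0, 1], [0, 1, -1], [2, -1, 2]].
C⁴ = P·diag(16, 1, 256)·P⁻¹ = [[-464, 255, -495], [1440, -764, 1500], [1440, -765, 1501]].
The requested entry is 1501.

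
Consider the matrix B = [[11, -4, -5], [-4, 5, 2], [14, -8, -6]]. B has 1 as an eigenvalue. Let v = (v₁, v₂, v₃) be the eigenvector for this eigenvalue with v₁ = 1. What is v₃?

B − 1I = [[10, -4, -5], [-4, 4, 2], [14, -8, -7]].
Solving (B − 1I)v = 0 gives the eigenspace spanned by (1, 0, 2).
With v₁ = 1, v = (1, 0, 2), so v₃ = 2.

2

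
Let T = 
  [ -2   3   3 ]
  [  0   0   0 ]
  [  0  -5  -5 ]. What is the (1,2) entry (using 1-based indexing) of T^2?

-21

Characteristic polynomial: λ^3 + 7λ^2 + 10λ = λ(λ + 2)(λ + 5), so the eigenvalues are -5, -2, 0.
λ=-2: eigenvector (1, 0, 0).
λ=-5: eigenvector (-1, 0, 1).
λ=0: eigenvector (0, -1, 1).
P = [[1, -1, 0], [0, 0, -1], [0, 1, 1]], D = diag(-2, -5, 0), P⁻¹ = [[1, 1, 1], [0, 1, 1], [0, -1, 0]].
T² = P·diag(4, 25, 0)·P⁻¹ = [[4, -21, -21], [0, 0, 0], [0, 25, 25]].
The requested entry is -21.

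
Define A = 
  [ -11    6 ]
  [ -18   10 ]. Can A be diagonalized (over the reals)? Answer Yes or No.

Characteristic polynomial: p(r) = r^2 + r - 2 = (r - 1)(r + 2).
All 2 eigenvalues are distinct, so A is diagonalizable.

Yes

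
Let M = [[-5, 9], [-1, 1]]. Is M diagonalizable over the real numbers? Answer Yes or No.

No

Characteristic polynomial: p(λ) = λ^2 + 4λ + 4 = (λ + 2)^2.
λ = -2 has algebraic multiplicity 2; rank(M + 2I) = 1, so geometric multiplicity = 1.
Geometric multiplicity < algebraic multiplicity, so M is not diagonalizable.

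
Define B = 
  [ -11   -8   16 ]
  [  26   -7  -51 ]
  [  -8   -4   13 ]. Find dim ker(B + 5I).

B + 5I = [[-6, -8, 16], [26, -2, -51], [-8, -4, 18]].
This matrix has rank 2, so its null space has dimension 3 − 2 = 1.

1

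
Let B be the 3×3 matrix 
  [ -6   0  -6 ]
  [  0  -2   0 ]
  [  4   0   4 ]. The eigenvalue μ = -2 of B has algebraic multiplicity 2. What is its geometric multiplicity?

B + 2I = [[-4, 0, -6], [0, 0, 0], [4, 0, 6]].
This matrix has rank 1, so its null space has dimension 3 − 1 = 2.

2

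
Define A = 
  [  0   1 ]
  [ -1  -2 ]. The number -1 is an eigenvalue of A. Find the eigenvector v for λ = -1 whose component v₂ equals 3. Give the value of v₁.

A + 1I = [[1, 1], [-1, -1]].
Solving (A + 1I)v = 0 gives the eigenspace spanned by (-3, 3).
With v₂ = 3, v = (-3, 3), so v₁ = -3.

-3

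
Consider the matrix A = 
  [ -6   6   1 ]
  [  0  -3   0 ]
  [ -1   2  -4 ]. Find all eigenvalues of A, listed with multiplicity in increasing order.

-5, -5, -3

Characteristic polynomial: p(s) = s^3 + 13s^2 + 55s + 75 = (s + 3)(s + 5)^2.
Roots (with multiplicity): -5, -5, -3.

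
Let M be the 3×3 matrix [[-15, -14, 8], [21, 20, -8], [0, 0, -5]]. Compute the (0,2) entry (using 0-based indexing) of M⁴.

-1248

Characteristic polynomial: λ^3 - 31λ - 30 = (λ - 6)(λ + 1)(λ + 5), so the eigenvalues are -5, -1, 6.
λ=-1: eigenvector (1, -1, 0).
λ=6: eigenvector (-2, 3, 0).
λ=-5: eigenvector (-2, 2, 1).
P = [[1, -2, -2], [-1, 3, 2], [0, 0, 1]], D = diag(-1, 6, -5), P⁻¹ = [[3, 2, 2], [1, 1, 0], [0, 0, 1]].
M⁴ = P·diag(1, 1296, 625)·P⁻¹ = [[-2589, -2590, -1248], [3885, 3886, 1248], [0, 0, 625]].
The requested entry is -1248.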